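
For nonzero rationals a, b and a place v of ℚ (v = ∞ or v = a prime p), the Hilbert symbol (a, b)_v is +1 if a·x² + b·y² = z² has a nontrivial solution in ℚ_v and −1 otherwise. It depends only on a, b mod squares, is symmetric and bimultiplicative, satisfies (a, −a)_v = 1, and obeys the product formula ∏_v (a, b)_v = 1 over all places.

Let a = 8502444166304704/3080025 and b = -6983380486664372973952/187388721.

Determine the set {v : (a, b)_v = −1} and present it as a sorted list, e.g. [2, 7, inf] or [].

Mod squares: a ≡ 319, b ≡ -22. Check v ∈ {∞, 2, 3, 5, 7, 11, 13, 17, 29}.
v=13: a=13^-2·(≡8), b=13^-4·(≡4) mod 13; (8|13)=-1, (4|13)=+1; (−1)^{-2·-4·6}·(-1)^-4·(+1)^-2 = +1.
v=3: a=3^-6·(≡1), b=3^-8·(≡2) mod 3; (1|3)=+1, (2|3)=-1; (−1)^{-6·-8·1}·(+1)^-8·(-1)^-6 = +1.
v=5: a=5^-2·(≡4), b=5^0·(≡3) mod 5; (4|5)=+1, (3|5)=-1; (−1)^{-2·0·2}·(+1)^0·(-1)^-2 = +1.
v=29: a=29^3·(≡10), b=29^4·(≡13) mod 29; (10|29)=-1, (13|29)=+1; (−1)^{3·4·14}·(-1)^4·(+1)^3 = +1.
v=11: a=11^3·(≡6), b=11^3·(≡5) mod 11; (6|11)=-1, (5|11)=+1; (−1)^{3·3·5}·(-1)^3·(+1)^3 = +1.
v=2: v_2(a)=6, v_2(b)=7; units ≡ 7, 5 (mod 8); ε·ε+αω+βω = 1·0+6·1+7·0 ≡ 0  ⇒  (a,b)_2 = +1.
v=∞: 319 > 0 and -22 < 0  ⇒  (a,b)_∞ = +1.
v=17: a=17^4·(≡2), b=17^6·(≡11) mod 17; (2|17)=+1, (11|17)=-1; (−1)^{4·6·8}·(+1)^6·(-1)^4 = +1.
v=7: a=7^2·(≡1), b=7^4·(≡6) mod 7; (1|7)=+1, (6|7)=-1; (−1)^{2·4·3}·(+1)^4·(-1)^2 = +1.
Every local symbol is +1, so the conic 319·x² + -22·y² = z² has ℚ_v-points for all v and hence a ℚ-point; (a, b / ℚ) ≅ M_2(ℚ).

[]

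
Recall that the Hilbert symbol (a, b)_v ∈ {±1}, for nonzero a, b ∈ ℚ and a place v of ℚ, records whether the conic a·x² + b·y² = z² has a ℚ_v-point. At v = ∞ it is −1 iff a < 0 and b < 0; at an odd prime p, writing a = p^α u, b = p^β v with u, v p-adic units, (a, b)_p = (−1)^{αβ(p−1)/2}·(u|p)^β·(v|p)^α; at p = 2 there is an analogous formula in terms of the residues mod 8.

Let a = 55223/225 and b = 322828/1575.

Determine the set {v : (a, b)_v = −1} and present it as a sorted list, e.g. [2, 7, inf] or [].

(a, b) ≡ (23, 4669) mod (ℚ^×)²; places V = {2, 3, 5, 7, 11, 23, 29, ∞}.
(a,b)_7: α=4, u≡2; β=-1, v≡2 (mod 7); (2|7)=+1, (2|7)=+1; sign (−1)^0·+1^-1·+1^4 = +1.
(a,b)_2: α=0, β=2; u≡7, v≡5 (mod 8); ε(u)ε(v)=1·0, αω(v)=0·1, βω(u)=2·0; sum ≡ 0  ⇒  +1.
(a,b)_∞: sgn(23)=+, sgn(4669)=+, so +1.
(a,b)_23: α=1, u≡12; β=1, v≡11 (mod 23); (12|23)=+1, (11|23)=-1; sign (−1)^1·+1^1·-1^1 = +1.
(a,b)_11: α=0, u≡5; β=2, v≡3 (mod 11); (5|11)=+1, (3|11)=+1; sign (−1)^0·+1^2·+1^0 = +1.
(a,b)_5: α=-2, u≡2; β=-2, v≡1 (mod 5); (2|5)=-1, (1|5)=+1; sign (−1)^0·-1^-2·+1^-2 = +1.
(a,b)_29: α=0, u≡28; β=1, v≡6 (mod 29); (28|29)=+1, (6|29)=+1; sign (−1)^0·+1^1·+1^0 = +1.
(a,b)_3: α=-2, u≡2; β=-2, v≡1 (mod 3); (2|3)=-1, (1|3)=+1; sign (−1)^0·-1^-2·+1^-2 = +1.
Every local symbol is +1, so the conic 23·x² + 4669·y² = z² has ℚ_v-points for all v and hence a ℚ-point; (a, b / ℚ) ≅ M_2(ℚ).

[]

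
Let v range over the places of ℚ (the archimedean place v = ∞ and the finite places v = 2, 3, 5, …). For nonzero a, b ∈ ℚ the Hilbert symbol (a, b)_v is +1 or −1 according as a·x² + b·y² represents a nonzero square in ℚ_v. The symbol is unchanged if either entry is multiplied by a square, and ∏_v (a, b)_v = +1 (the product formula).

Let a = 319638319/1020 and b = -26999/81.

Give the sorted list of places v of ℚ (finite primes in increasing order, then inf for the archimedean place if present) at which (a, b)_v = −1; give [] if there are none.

(a, b) ≡ (81345, -551) mod (ℚ^×)²; places V = {2, 3, 5, 7, 11, 13, 17, 19, 29, ∞}.
(a,b)_13: α=2, u≡12; β=0, v≡5 (mod 13); (12|13)=+1, (5|13)=-1; sign (−1)^0·+1^0·-1^2 = +1.
(a,b)_∞: sgn(81345)=+, sgn(-551)=−, so +1.
(a,b)_2: α=-2, β=0; u≡1, v≡1 (mod 8); ε(u)ε(v)=0·0, αω(v)=-2·0, βω(u)=0·0; sum ≡ 0  ⇒  +1.
(a,b)_29: α=1, u≡2; β=1, v≡15 (mod 29); (2|29)=-1, (15|29)=-1; sign (−1)^0·-1^1·-1^1 = +1.
(a,b)_11: α=3, u≡1; β=0, v≡7 (mod 11); (1|11)=+1, (7|11)=-1; sign (−1)^0·+1^0·-1^3 = -1.
(a,b)_5: α=-1, u≡1; β=0, v≡1 (mod 5); (1|5)=+1, (1|5)=+1; sign (−1)^0·+1^0·+1^-1 = +1.
(a,b)_19: α=0, u≡5; β=1, v≡16 (mod 19); (5|19)=+1, (16|19)=+1; sign (−1)^0·+1^1·+1^0 = +1.
(a,b)_3: α=-1, u≡1; β=-4, v≡1 (mod 3); (1|3)=+1, (1|3)=+1; sign (−1)^0·+1^-4·+1^-1 = +1.
(a,b)_7: α=2, u≡3; β=2, v≡4 (mod 7); (3|7)=-1, (4|7)=+1; sign (−1)^0·-1^2·+1^2 = +1.
(a,b)_17: α=-1, u≡2; β=0, v≡5 (mod 17); (2|17)=+1, (5|17)=-1; sign (−1)^0·+1^0·-1^-1 = -1.
(81345, -551 / ℚ) ramifies at {11, 17}: a division algebra.

[11, 17]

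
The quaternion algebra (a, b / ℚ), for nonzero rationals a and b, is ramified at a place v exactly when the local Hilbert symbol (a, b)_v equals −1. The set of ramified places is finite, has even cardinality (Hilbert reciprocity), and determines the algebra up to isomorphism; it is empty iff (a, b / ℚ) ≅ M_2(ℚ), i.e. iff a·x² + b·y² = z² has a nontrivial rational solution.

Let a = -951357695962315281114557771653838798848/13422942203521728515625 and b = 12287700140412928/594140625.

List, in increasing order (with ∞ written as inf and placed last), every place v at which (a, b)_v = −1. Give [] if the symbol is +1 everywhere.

[11, 31]

Mod squares: a ≡ -4824127, b ≡ 25498957. Check v ∈ {∞, 2, 3, 5, 7, 11, 13, 31, 37, 43, 47}.
v=31: a=31^3·(≡6), b=31^1·(≡30) mod 31; (6|31)=-1, (30|31)=-1; (−1)^{3·1·15}·(-1)^1·(-1)^3 = -1.
v=47: a=47^3·(≡4), b=47^1·(≡29) mod 47; (4|47)=+1, (29|47)=-1; (−1)^{3·1·23}·(+1)^1·(-1)^3 = +1.
v=∞: -4824127 < 0 and 25498957 > 0  ⇒  (a,b)_∞ = +1.
v=2: v_2(a)=30, v_2(b)=12; units ≡ 1, 5 (mod 8); ε·ε+αω+βω = 0·0+30·1+12·0 ≡ 0  ⇒  (a,b)_2 = +1.
v=3: a=3^-6·(≡2), b=3^-2·(≡1) mod 3; (2|3)=-1, (1|3)=+1; (−1)^{-6·-2·1}·(-1)^-2·(+1)^-6 = +1.
v=13: a=13^-6·(≡1), b=13^-2·(≡4) mod 13; (1|13)=+1, (4|13)=+1; (−1)^{-6·-2·6}·(+1)^-2·(+1)^-6 = +1.
v=7: a=7^11·(≡3), b=7^6·(≡1) mod 7; (3|7)=-1, (1|7)=+1; (−1)^{11·6·3}·(-1)^6·(+1)^11 = +1.
v=5: a=5^-18·(≡2), b=5^-8·(≡3) mod 5; (2|5)=-1, (3|5)=-1; (−1)^{-18·-8·2}·(-1)^-8·(-1)^-18 = +1.
v=11: a=11^3·(≡7), b=11^1·(≡10) mod 11; (7|11)=-1, (10|11)=-1; (−1)^{3·1·5}·(-1)^1·(-1)^3 = -1.
v=37: a=37^2·(≡28), b=37^1·(≡1) mod 37; (28|37)=+1, (1|37)=+1; (−1)^{2·1·18}·(+1)^1·(+1)^2 = +1.
v=43: a=43^3·(≡4), b=43^1·(≡22) mod 43; (4|43)=+1, (22|43)=-1; (−1)^{3·1·21}·(+1)^1·(-1)^3 = +1.
Ram(-4824127, 25498957) = {11, 31}; no ℚ_11-point on the conic.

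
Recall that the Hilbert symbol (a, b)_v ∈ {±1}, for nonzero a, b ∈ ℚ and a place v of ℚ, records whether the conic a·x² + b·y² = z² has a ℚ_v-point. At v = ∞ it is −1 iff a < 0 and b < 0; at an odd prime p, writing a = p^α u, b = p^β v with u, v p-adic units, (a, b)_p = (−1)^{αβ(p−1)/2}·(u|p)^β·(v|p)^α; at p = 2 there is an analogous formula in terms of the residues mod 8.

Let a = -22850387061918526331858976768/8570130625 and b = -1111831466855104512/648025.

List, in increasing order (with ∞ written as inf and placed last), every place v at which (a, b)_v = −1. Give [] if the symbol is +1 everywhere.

Mod squares: a ≡ -18447, b ≡ -17. Check v ∈ {∞, 2, 3, 5, 7, 11, 13, 17, 23, 43}.
v=7: a=7^-2·(≡3), b=7^-2·(≡4) mod 7; (3|7)=-1, (4|7)=+1; (−1)^{-2·-2·3}·(-1)^-2·(+1)^-2 = +1.
v=23: a=23^-4·(≡15), b=23^-2·(≡2) mod 23; (15|23)=-1, (2|23)=+1; (−1)^{-4·-2·11}·(-1)^-2·(+1)^-4 = +1.
v=13: a=13^1·(≡5), b=13^0·(≡3) mod 13; (5|13)=-1, (3|13)=+1; (−1)^{1·0·6}·(-1)^0·(+1)^1 = +1.
v=∞: -18447 < 0 and -17 < 0  ⇒  (a,b)_∞ = -1.
v=17: a=17^2·(≡8), b=17^1·(≡13) mod 17; (8|17)=+1, (13|17)=+1; (−1)^{2·1·8}·(+1)^1·(+1)^2 = +1.
v=5: a=5^-4·(≡3), b=5^-2·(≡3) mod 5; (3|5)=-1, (3|5)=-1; (−1)^{-4·-2·2}·(-1)^-2·(-1)^-4 = +1.
v=11: a=11^5·(≡7), b=11^4·(≡9) mod 11; (7|11)=-1, (9|11)=+1; (−1)^{5·4·5}·(-1)^4·(+1)^5 = +1.
v=3: a=3^3·(≡1), b=3^2·(≡1) mod 3; (1|3)=+1, (1|3)=+1; (−1)^{3·2·1}·(+1)^2·(+1)^3 = +1.
v=2: v_2(a)=44, v_2(b)=28; units ≡ 1, 7 (mod 8); ε·ε+αω+βω = 0·1+44·0+28·0 ≡ 0  ⇒  (a,b)_2 = +1.
v=43: a=43^3·(≡35), b=43^2·(≡18) mod 43; (35|43)=+1, (18|43)=-1; (−1)^{3·2·21}·(+1)^2·(-1)^3 = -1.
|Ram(-18447, -17)| = 2, even; anisotropic at {43, ∞}.

[43, inf]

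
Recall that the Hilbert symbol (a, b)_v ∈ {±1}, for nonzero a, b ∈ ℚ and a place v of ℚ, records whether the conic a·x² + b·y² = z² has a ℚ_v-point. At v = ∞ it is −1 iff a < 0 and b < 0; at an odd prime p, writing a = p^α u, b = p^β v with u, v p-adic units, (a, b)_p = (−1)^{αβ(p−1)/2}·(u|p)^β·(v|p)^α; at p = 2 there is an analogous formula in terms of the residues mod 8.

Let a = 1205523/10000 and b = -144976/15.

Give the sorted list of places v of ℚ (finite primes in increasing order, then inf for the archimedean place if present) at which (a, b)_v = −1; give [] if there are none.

(a, b) ≡ (123, -135915) mod (ℚ^×)²; places V = {2, 3, 5, 11, 13, 17, 41, ∞}.
(a,b)_13: α=0, u≡11; β=1, v≡1 (mod 13); (11|13)=-1, (1|13)=+1; sign (−1)^0·-1^1·+1^0 = -1.
(a,b)_17: α=0, u≡9; β=1, v≡14 (mod 17); (9|17)=+1, (14|17)=-1; sign (−1)^0·+1^1·-1^0 = +1.
(a,b)_41: α=1, u≡19; β=1, v≡13 (mod 41); (19|41)=-1, (13|41)=-1; sign (−1)^0·-1^1·-1^1 = +1.
(a,b)_5: α=-4, u≡3; β=-1, v≡3 (mod 5); (3|5)=-1, (3|5)=-1; sign (−1)^0·-1^-1·-1^-4 = -1.
(a,b)_3: α=5, u≡2; β=-1, v≡1 (mod 3); (2|3)=-1, (1|3)=+1; sign (−1)^1·-1^-1·+1^5 = +1.
(a,b)_∞: sgn(123)=+, sgn(-135915)=−, so +1.
(a,b)_11: α=2, u≡8; β=0, v≡1 (mod 11); (8|11)=-1, (1|11)=+1; sign (−1)^0·-1^0·+1^2 = +1.
(a,b)_2: α=-4, β=4; u≡3, v≡5 (mod 8); ε(u)ε(v)=1·0, αω(v)=-4·1, βω(u)=4·1; sum ≡ 0  ⇒  +1.
|Ram(123, -135915)| = 2, even; anisotropic at {5, 13}.

[5, 13]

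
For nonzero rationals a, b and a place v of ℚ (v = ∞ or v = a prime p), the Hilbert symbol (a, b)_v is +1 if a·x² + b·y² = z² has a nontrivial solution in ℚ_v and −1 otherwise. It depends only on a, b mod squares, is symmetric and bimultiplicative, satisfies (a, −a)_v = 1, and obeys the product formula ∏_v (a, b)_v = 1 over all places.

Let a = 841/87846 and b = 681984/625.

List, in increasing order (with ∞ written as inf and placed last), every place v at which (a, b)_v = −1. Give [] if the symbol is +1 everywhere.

Mod squares: a ≡ 6, b ≡ 74. Check v ∈ {∞, 2, 3, 5, 11, 29, 37}.
v=3: a=3^-1·(≡2), b=3^2·(≡2) mod 3; (2|3)=-1, (2|3)=-1; (−1)^{-1·2·1}·(-1)^2·(-1)^-1 = -1.
v=∞: 6 > 0 and 74 > 0  ⇒  (a,b)_∞ = +1.
v=11: a=11^-4·(≡10), b=11^0·(≡8) mod 11; (10|11)=-1, (8|11)=-1; (−1)^{-4·0·5}·(-1)^0·(-1)^-4 = +1.
v=5: a=5^0·(≡1), b=5^-4·(≡4) mod 5; (1|5)=+1, (4|5)=+1; (−1)^{0·-4·2}·(+1)^-4·(+1)^0 = +1.
v=29: a=29^2·(≡6), b=29^0·(≡23) mod 29; (6|29)=+1, (23|29)=+1; (−1)^{2·0·14}·(+1)^0·(+1)^2 = +1.
v=2: v_2(a)=-1, v_2(b)=11; units ≡ 3, 5 (mod 8); ε·ε+αω+βω = 1·0+-1·1+11·1 ≡ 0  ⇒  (a,b)_2 = +1.
v=37: a=37^0·(≡8), b=37^1·(≡17) mod 37; (8|37)=-1, (17|37)=-1; (−1)^{0·1·18}·(-1)^1·(-1)^0 = -1.
Ram(6, 74) = {3, 37}; no ℚ_3-point on the conic.

[3, 37]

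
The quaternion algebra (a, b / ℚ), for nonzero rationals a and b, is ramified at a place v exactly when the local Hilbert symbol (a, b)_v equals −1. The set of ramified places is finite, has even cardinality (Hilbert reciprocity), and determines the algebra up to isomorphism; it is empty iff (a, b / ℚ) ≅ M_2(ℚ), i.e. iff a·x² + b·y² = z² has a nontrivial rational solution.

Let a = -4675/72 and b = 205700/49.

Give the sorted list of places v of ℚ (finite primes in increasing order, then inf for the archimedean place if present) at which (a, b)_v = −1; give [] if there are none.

(a, b) ≡ (-374, 17) mod (ℚ^×)²; places V = {2, 3, 5, 7, 11, 17, ∞}.
(a,b)_2: α=-3, β=2; u≡5, v≡1 (mod 8); ε(u)ε(v)=0·0, αω(v)=-3·0, βω(u)=2·1; sum ≡ 0  ⇒  +1.
(a,b)_7: α=0, u≡4; β=-2, v≡5 (mod 7); (4|7)=+1, (5|7)=-1; sign (−1)^0·+1^-2·-1^0 = +1.
(a,b)_11: α=1, u≡8; β=2, v≡10 (mod 11); (8|11)=-1, (10|11)=-1; sign (−1)^0·-1^2·-1^1 = -1.
(a,b)_17: α=1, u≡12; β=1, v≡2 (mod 17); (12|17)=-1, (2|17)=+1; sign (−1)^0·-1^1·+1^1 = -1.
(a,b)_3: α=-2, u≡1; β=0, v≡2 (mod 3); (1|3)=+1, (2|3)=-1; sign (−1)^0·+1^0·-1^-2 = +1.
(a,b)_∞: sgn(-374)=−, sgn(17)=+, so +1.
(a,b)_5: α=2, u≡4; β=2, v≡2 (mod 5); (4|5)=+1, (2|5)=-1; sign (−1)^0·+1^2·-1^2 = +1.
|Ram(-374, 17)| = 2, even; anisotropic at {11, 17}.

[11, 17]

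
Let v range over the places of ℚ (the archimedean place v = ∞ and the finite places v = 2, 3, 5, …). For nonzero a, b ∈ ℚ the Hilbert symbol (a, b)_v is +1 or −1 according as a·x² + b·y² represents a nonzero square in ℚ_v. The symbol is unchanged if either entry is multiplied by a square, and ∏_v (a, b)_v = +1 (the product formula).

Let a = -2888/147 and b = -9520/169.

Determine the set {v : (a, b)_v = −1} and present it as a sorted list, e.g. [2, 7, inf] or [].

Mod squares: a ≡ -6, b ≡ -595. Check v ∈ {∞, 2, 3, 5, 7, 13, 17, 19}.
v=2: v_2(a)=3, v_2(b)=4; units ≡ 5, 5 (mod 8); ε·ε+αω+βω = 0·0+3·1+4·1 ≡ 1  ⇒  (a,b)_2 = -1.
v=∞: -6 < 0 and -595 < 0  ⇒  (a,b)_∞ = -1.
v=17: a=17^0·(≡11), b=17^1·(≡16) mod 17; (11|17)=-1, (16|17)=+1; (−1)^{0·1·8}·(-1)^1·(+1)^0 = -1.
v=3: a=3^-1·(≡1), b=3^0·(≡2) mod 3; (1|3)=+1, (2|3)=-1; (−1)^{-1·0·1}·(+1)^0·(-1)^-1 = -1.
v=19: a=19^2·(≡13), b=19^0·(≡10) mod 19; (13|19)=-1, (10|19)=-1; (−1)^{2·0·9}·(-1)^0·(-1)^2 = +1.
v=7: a=7^-2·(≡1), b=7^1·(≡5) mod 7; (1|7)=+1, (5|7)=-1; (−1)^{-2·1·3}·(+1)^1·(-1)^-2 = +1.
v=5: a=5^0·(≡1), b=5^1·(≡4) mod 5; (1|5)=+1, (4|5)=+1; (−1)^{0·1·2}·(+1)^1·(+1)^0 = +1.
v=13: a=13^0·(≡6), b=13^-2·(≡9) mod 13; (6|13)=-1, (9|13)=+1; (−1)^{0·-2·6}·(-1)^-2·(+1)^0 = +1.
(-6, -595 / ℚ) ramifies at {2, 3, 17, ∞}: a division algebra.

[2, 3, 17, inf]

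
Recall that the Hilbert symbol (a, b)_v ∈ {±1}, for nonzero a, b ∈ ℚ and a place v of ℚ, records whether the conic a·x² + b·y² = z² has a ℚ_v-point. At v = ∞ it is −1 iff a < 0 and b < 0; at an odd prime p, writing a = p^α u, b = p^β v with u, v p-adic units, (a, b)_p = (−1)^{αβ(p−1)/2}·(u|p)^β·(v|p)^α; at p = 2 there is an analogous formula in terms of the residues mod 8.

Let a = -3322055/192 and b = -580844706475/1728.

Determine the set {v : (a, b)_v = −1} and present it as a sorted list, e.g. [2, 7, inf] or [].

(a, b) ≡ (-285, -57) mod (ℚ^×)²; places V = {2, 3, 5, 11, 17, 19, ∞}.
(a,b)_2: α=-6, β=-6; u≡3, v≡7 (mod 8); ε(u)ε(v)=1·1, αω(v)=-6·0, βω(u)=-6·1; sum ≡ 1  ⇒  -1.
(a,b)_19: α=1, u≡6; β=1, v≡11 (mod 19); (6|19)=+1, (11|19)=+1; sign (−1)^1·+1^1·+1^1 = -1.
(a,b)_3: α=-1, u≡1; β=-3, v≡2 (mod 3); (1|3)=+1, (2|3)=-1; sign (−1)^1·+1^-3·-1^-1 = +1.
(a,b)_11: α=2, u≡9; β=4, v≡4 (mod 11); (9|11)=+1, (4|11)=+1; sign (−1)^0·+1^4·+1^2 = +1.
(a,b)_5: α=1, u≡2; β=2, v≡2 (mod 5); (2|5)=-1, (2|5)=-1; sign (−1)^0·-1^2·-1^1 = -1.
(a,b)_17: α=2, u≡13; β=4, v≡5 (mod 17); (13|17)=+1, (5|17)=-1; sign (−1)^0·+1^4·-1^2 = +1.
(a,b)_∞: sgn(-285)=−, sgn(-57)=−, so -1.
|Ram(-285, -57)| = 4, even; anisotropic at {2, 5, 19, ∞}.

[2, 5, 19, inf]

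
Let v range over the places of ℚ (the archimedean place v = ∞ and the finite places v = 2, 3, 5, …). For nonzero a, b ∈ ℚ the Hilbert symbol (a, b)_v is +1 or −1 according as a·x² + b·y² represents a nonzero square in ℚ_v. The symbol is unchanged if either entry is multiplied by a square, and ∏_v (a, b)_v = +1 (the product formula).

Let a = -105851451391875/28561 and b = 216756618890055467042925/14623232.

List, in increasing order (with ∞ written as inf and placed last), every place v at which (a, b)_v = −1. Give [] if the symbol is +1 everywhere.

[2, 19]

Mod squares: a ≡ -123, b ≡ 135546. Check v ∈ {∞, 2, 3, 5, 7, 13, 17, 19, 29, 31, 41}.
v=13: a=13^-4·(≡6), b=13^-4·(≡8) mod 13; (6|13)=-1, (8|13)=-1; (−1)^{-4·-4·6}·(-1)^-4·(-1)^-4 = +1.
v=5: a=5^4·(≡3), b=5^2·(≡1) mod 5; (3|5)=-1, (1|5)=+1; (−1)^{4·2·2}·(-1)^2·(+1)^4 = +1.
v=41: a=41^1·(≡28), b=41^1·(≡17) mod 41; (28|41)=-1, (17|41)=-1; (−1)^{1·1·20}·(-1)^1·(-1)^1 = +1.
v=19: a=19^2·(≡15), b=19^3·(≡7) mod 19; (15|19)=-1, (7|19)=+1; (−1)^{2·3·9}·(-1)^3·(+1)^2 = -1.
v=17: a=17^0·(≡1), b=17^2·(≡14) mod 17; (1|17)=+1, (14|17)=-1; (−1)^{0·2·8}·(+1)^2·(-1)^0 = +1.
v=29: a=29^0·(≡5), b=29^1·(≡28) mod 29; (5|29)=+1, (28|29)=+1; (−1)^{0·1·14}·(+1)^1·(+1)^0 = +1.
v=2: v_2(a)=0, v_2(b)=-9; units ≡ 5, 5 (mod 8); ε·ε+αω+βω = 0·0+0·1+-9·1 ≡ 1  ⇒  (a,b)_2 = -1.
v=7: a=7^2·(≡3), b=7^4·(≡6) mod 7; (3|7)=-1, (6|7)=-1; (−1)^{2·4·3}·(-1)^4·(-1)^2 = +1.
v=3: a=3^5·(≡1), b=3^13·(≡2) mod 3; (1|3)=+1, (2|3)=-1; (−1)^{5·13·1}·(+1)^13·(-1)^5 = +1.
v=31: a=31^2·(≡10), b=31^2·(≡10) mod 31; (10|31)=+1, (10|31)=+1; (−1)^{2·2·15}·(+1)^2·(+1)^2 = +1.
v=∞: -123 < 0 and 135546 > 0  ⇒  (a,b)_∞ = +1.
(-123, 135546 / ℚ) ramifies at {2, 19}: a division algebra.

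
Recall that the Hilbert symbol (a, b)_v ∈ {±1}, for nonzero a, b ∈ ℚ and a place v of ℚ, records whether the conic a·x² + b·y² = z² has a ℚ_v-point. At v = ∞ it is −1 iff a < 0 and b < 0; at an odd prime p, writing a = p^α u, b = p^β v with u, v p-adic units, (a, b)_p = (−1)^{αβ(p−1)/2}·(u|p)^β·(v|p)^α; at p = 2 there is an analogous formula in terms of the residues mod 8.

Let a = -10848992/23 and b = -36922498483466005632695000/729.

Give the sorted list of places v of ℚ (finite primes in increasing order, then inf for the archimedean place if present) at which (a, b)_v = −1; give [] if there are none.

Mod squares: a ≡ -318274, b ≡ -460598. Check v ∈ {∞, 2, 3, 5, 7, 11, 17, 19, 23, 31, 37, 47}.
v=17: a=17^1·(≡12), b=17^1·(≡4) mod 17; (12|17)=-1, (4|17)=+1; (−1)^{1·1·8}·(-1)^1·(+1)^1 = -1.
v=31: a=31^0·(≡29), b=31^1·(≡17) mod 31; (29|31)=-1, (17|31)=-1; (−1)^{0·1·15}·(-1)^1·(-1)^0 = -1.
v=19: a=19^0·(≡2), b=19^1·(≡8) mod 19; (2|19)=-1, (8|19)=-1; (−1)^{0·1·9}·(-1)^1·(-1)^0 = -1.
v=23: a=23^-1·(≡16), b=23^3·(≡17) mod 23; (16|23)=+1, (17|23)=-1; (−1)^{-1·3·11}·(+1)^3·(-1)^-1 = +1.
v=3: a=3^0·(≡2), b=3^-6·(≡1) mod 3; (2|3)=-1, (1|3)=+1; (−1)^{0·-6·1}·(-1)^-6·(+1)^0 = +1.
v=37: a=37^1·(≡2), b=37^4·(≡32) mod 37; (2|37)=-1, (32|37)=-1; (−1)^{1·4·18}·(-1)^4·(-1)^1 = -1.
v=2: v_2(a)=5, v_2(b)=3; units ≡ 7, 5 (mod 8); ε·ε+αω+βω = 1·0+5·1+3·0 ≡ 1  ⇒  (a,b)_2 = -1.
v=11: a=11^1·(≡10), b=11^4·(≡3) mod 11; (10|11)=-1, (3|11)=+1; (−1)^{1·4·5}·(-1)^4·(+1)^1 = +1.
v=5: a=5^0·(≡1), b=5^4·(≡2) mod 5; (1|5)=+1, (2|5)=-1; (−1)^{0·4·2}·(+1)^4·(-1)^0 = +1.
v=∞: -318274 < 0 and -460598 < 0  ⇒  (a,b)_∞ = -1.
v=7: a=7^2·(≡1), b=7^0·(≡4) mod 7; (1|7)=+1, (4|7)=+1; (−1)^{2·0·3}·(+1)^0·(+1)^2 = +1.
v=47: a=47^0·(≡11), b=47^2·(≡21) mod 47; (11|47)=-1, (21|47)=+1; (−1)^{0·2·23}·(-1)^2·(+1)^0 = +1.
Ram(-318274, -460598) = {2, 17, 19, 31, 37, ∞}; no ℚ_2-point on the conic.

[2, 17, 19, 31, 37, inf]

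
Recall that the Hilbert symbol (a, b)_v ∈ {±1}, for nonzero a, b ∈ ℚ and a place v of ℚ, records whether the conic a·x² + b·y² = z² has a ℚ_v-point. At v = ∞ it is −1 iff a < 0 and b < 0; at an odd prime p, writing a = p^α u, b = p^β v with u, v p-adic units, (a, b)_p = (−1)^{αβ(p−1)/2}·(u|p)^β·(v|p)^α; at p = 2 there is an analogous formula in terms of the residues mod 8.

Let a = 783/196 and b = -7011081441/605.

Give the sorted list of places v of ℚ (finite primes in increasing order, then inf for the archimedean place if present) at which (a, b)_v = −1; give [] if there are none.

Mod squares: a ≡ 87, b ≡ -3045. Check v ∈ {∞, 2, 3, 5, 7, 11, 13, 29}.
v=11: a=11^0·(≡10), b=11^-2·(≡2) mod 11; (10|11)=-1, (2|11)=-1; (−1)^{0·-2·5}·(-1)^-2·(-1)^0 = +1.
v=5: a=5^0·(≡3), b=5^-1·(≡4) mod 5; (3|5)=-1, (4|5)=+1; (−1)^{0·-1·2}·(-1)^-1·(+1)^0 = -1.
v=29: a=29^1·(≡21), b=29^3·(≡27) mod 29; (21|29)=-1, (27|29)=-1; (−1)^{1·3·14}·(-1)^3·(-1)^1 = +1.
v=7: a=7^-2·(≡5), b=7^1·(≡3) mod 7; (5|7)=-1, (3|7)=-1; (−1)^{-2·1·3}·(-1)^1·(-1)^-2 = -1.
v=13: a=13^0·(≡3), b=13^2·(≡4) mod 13; (3|13)=+1, (4|13)=+1; (−1)^{0·2·6}·(+1)^2·(+1)^0 = +1.
v=3: a=3^3·(≡2), b=3^5·(≡2) mod 3; (2|3)=-1, (2|3)=-1; (−1)^{3·5·1}·(-1)^5·(-1)^3 = -1.
v=2: v_2(a)=-2, v_2(b)=0; units ≡ 7, 3 (mod 8); ε·ε+αω+βω = 1·1+-2·1+0·0 ≡ 1  ⇒  (a,b)_2 = -1.
v=∞: 87 > 0 and -3045 < 0  ⇒  (a,b)_∞ = +1.
|Ram(87, -3045)| = 4, even; anisotropic at {2, 3, 5, 7}.

[2, 3, 5, 7]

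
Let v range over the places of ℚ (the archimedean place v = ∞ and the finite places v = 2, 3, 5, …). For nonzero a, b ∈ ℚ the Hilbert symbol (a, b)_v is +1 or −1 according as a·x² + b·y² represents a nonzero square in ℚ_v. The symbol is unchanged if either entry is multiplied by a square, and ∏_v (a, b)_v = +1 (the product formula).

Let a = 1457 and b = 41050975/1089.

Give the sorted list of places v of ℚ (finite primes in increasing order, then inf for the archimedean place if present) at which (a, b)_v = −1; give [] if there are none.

[]

(a, b) ≡ (1457, 33511) mod (ℚ^×)²; places V = {2, 3, 5, 7, 11, 23, 31, 47, ∞}.
(a,b)_3: α=0, u≡2; β=-2, v≡1 (mod 3); (2|3)=-1, (1|3)=+1; sign (−1)^0·-1^-2·+1^0 = +1.
(a,b)_31: α=1, u≡16; β=1, v≡15 (mod 31); (16|31)=+1, (15|31)=-1; sign (−1)^1·+1^1·-1^1 = +1.
(a,b)_11: α=0, u≡5; β=-2, v≡1 (mod 11); (5|11)=+1, (1|11)=+1; sign (−1)^0·+1^-2·+1^0 = +1.
(a,b)_23: α=0, u≡8; β=1, v≡6 (mod 23); (8|23)=+1, (6|23)=+1; sign (−1)^0·+1^1·+1^0 = +1.
(a,b)_∞: sgn(1457)=+, sgn(33511)=+, so +1.
(a,b)_5: α=0, u≡2; β=2, v≡1 (mod 5); (2|5)=-1, (1|5)=+1; sign (−1)^0·-1^2·+1^0 = +1.
(a,b)_7: α=0, u≡1; β=2, v≡2 (mod 7); (1|7)=+1, (2|7)=+1; sign (−1)^0·+1^2·+1^0 = +1.
(a,b)_2: α=0, β=0; u≡1, v≡7 (mod 8); ε(u)ε(v)=0·1, αω(v)=0·0, βω(u)=0·0; sum ≡ 0  ⇒  +1.
(a,b)_47: α=1, u≡31; β=1, v≡3 (mod 47); (31|47)=-1, (3|47)=+1; sign (−1)^1·-1^1·+1^1 = +1.
Every local symbol is +1, so the conic 1457·x² + 33511·y² = z² has ℚ_v-points for all v and hence a ℚ-point; (a, b / ℚ) ≅ M_2(ℚ).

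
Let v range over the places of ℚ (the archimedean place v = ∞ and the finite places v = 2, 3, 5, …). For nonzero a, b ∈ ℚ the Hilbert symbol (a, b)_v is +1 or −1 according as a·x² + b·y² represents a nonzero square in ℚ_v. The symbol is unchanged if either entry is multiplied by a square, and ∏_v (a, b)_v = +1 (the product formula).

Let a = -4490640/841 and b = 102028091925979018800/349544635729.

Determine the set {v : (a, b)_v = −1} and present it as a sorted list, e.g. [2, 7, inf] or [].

Mod squares: a ≡ -385, b ≡ 3003. Check v ∈ {∞, 2, 3, 5, 7, 11, 13, 19, 29, 31, 37}.
v=2: v_2(a)=4, v_2(b)=4; units ≡ 7, 3 (mod 8); ε·ε+αω+βω = 1·1+4·1+4·0 ≡ 1  ⇒  (a,b)_2 = -1.
v=7: a=7^1·(≡2), b=7^3·(≡1) mod 7; (2|7)=+1, (1|7)=+1; (−1)^{1·3·3}·(+1)^3·(+1)^1 = -1.
v=19: a=19^0·(≡2), b=19^-2·(≡4) mod 19; (2|19)=-1, (4|19)=+1; (−1)^{0·-2·9}·(-1)^-2·(+1)^0 = +1.
v=∞: -385 < 0 and 3003 > 0  ⇒  (a,b)_∞ = +1.
v=37: a=37^0·(≡32), b=37^-2·(≡23) mod 37; (32|37)=-1, (23|37)=-1; (−1)^{0·-2·18}·(-1)^-2·(-1)^0 = +1.
v=5: a=5^1·(≡2), b=5^2·(≡3) mod 5; (2|5)=-1, (3|5)=-1; (−1)^{1·2·2}·(-1)^2·(-1)^1 = -1.
v=3: a=3^6·(≡2), b=3^7·(≡2) mod 3; (2|3)=-1, (2|3)=-1; (−1)^{6·7·1}·(-1)^7·(-1)^6 = -1.
v=11: a=11^1·(≡5), b=11^5·(≡9) mod 11; (5|11)=+1, (9|11)=+1; (−1)^{1·5·5}·(+1)^5·(+1)^1 = -1.
v=29: a=29^-2·(≡10), b=29^-4·(≡20) mod 29; (10|29)=-1, (20|29)=+1; (−1)^{-2·-4·14}·(-1)^-4·(+1)^-2 = +1.
v=31: a=31^0·(≡5), b=31^2·(≡13) mod 31; (5|31)=+1, (13|31)=-1; (−1)^{0·2·15}·(+1)^2·(-1)^0 = +1.
v=13: a=13^0·(≡6), b=13^3·(≡1) mod 13; (6|13)=-1, (1|13)=+1; (−1)^{0·3·6}·(-1)^3·(+1)^0 = -1.
|Ram(-385, 3003)| = 6, even; anisotropic at {2, 3, 5, 7, 11, 13}.

[2, 3, 5, 7, 11, 13]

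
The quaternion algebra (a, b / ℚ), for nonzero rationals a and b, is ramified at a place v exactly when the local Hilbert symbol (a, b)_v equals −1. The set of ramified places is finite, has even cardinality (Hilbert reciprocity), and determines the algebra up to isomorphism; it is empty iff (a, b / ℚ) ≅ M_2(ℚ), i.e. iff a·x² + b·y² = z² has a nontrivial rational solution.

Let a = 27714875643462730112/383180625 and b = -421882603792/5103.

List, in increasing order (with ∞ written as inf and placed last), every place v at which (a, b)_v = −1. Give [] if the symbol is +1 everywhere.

[7, 19]

(a, b) ≡ (38, -5719) mod (ℚ^×)²; places V = {2, 3, 5, 7, 13, 19, 23, 29, 43, ∞}.
(a,b)_2: α=7, β=4; u≡3, v≡1 (mod 8); ε(u)ε(v)=1·0, αω(v)=7·0, βω(u)=4·1; sum ≡ 0  ⇒  +1.
(a,b)_3: α=-6, u≡2; β=-6, v≡2 (mod 3); (2|3)=-1, (2|3)=-1; sign (−1)^0·-1^-6·-1^-6 = +1.
(a,b)_∞: sgn(38)=+, sgn(-5719)=−, so +1.
(a,b)_5: α=-4, u≡3; β=0, v≡1 (mod 5); (3|5)=-1, (1|5)=+1; sign (−1)^0·-1^0·+1^-4 = +1.
(a,b)_23: α=4, u≡21; β=2, v≡4 (mod 23); (21|23)=-1, (4|23)=+1; sign (−1)^0·-1^2·+1^4 = +1.
(a,b)_7: α=0, u≡6; β=-1, v≡1 (mod 7); (6|7)=-1, (1|7)=+1; sign (−1)^0·-1^-1·+1^0 = -1.
(a,b)_13: α=2, u≡9; β=2, v≡1 (mod 13); (9|13)=+1, (1|13)=+1; sign (−1)^0·+1^2·+1^2 = +1.
(a,b)_43: α=2, u≡36; β=1, v≡33 (mod 43); (36|43)=+1, (33|43)=-1; sign (−1)^0·+1^1·-1^2 = +1.
(a,b)_29: α=-2, u≡23; β=0, v≡24 (mod 29); (23|29)=+1, (24|29)=+1; sign (−1)^0·+1^0·+1^-2 = +1.
(a,b)_19: α=5, u≡14; β=3, v≡3 (mod 19); (14|19)=-1, (3|19)=-1; sign (−1)^1·-1^3·-1^5 = -1.
(38, -5719 / ℚ) ramifies at {7, 19}: a division algebra.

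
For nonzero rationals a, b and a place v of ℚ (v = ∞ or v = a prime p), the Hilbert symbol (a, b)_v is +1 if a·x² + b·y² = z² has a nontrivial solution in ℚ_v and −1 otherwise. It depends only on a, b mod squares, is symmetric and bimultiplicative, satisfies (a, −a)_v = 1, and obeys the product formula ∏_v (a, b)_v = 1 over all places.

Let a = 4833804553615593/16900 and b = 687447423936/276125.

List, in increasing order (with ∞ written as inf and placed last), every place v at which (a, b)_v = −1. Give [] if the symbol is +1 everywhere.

Mod squares: a ≡ 17, b ≡ 43355. Check v ∈ {∞, 2, 3, 5, 7, 13, 17, 23, 29, 47, 53}.
v=7: a=7^0·(≡5), b=7^2·(≡2) mod 7; (5|7)=-1, (2|7)=+1; (−1)^{0·2·3}·(-1)^2·(+1)^0 = +1.
v=5: a=5^-2·(≡3), b=5^-3·(≡4) mod 5; (3|5)=-1, (4|5)=+1; (−1)^{-2·-3·2}·(-1)^-3·(+1)^-2 = -1.
v=∞: 17 > 0 and 43355 > 0  ⇒  (a,b)_∞ = +1.
v=3: a=3^4·(≡2), b=3^2·(≡2) mod 3; (2|3)=-1, (2|3)=-1; (−1)^{4·2·1}·(-1)^2·(-1)^4 = +1.
v=47: a=47^0·(≡6), b=47^-2·(≡27) mod 47; (6|47)=+1, (27|47)=+1; (−1)^{0·-2·23}·(+1)^-2·(+1)^0 = +1.
v=29: a=29^2·(≡8), b=29^1·(≡6) mod 29; (8|29)=-1, (6|29)=+1; (−1)^{2·1·14}·(-1)^1·(+1)^2 = -1.
v=17: a=17^1·(≡15), b=17^0·(≡3) mod 17; (15|17)=+1, (3|17)=-1; (−1)^{1·0·8}·(+1)^0·(-1)^1 = -1.
v=23: a=23^2·(≡15), b=23^1·(≡15) mod 23; (15|23)=-1, (15|23)=-1; (−1)^{2·1·11}·(-1)^1·(-1)^2 = -1.
v=53: a=53^4·(≡1), b=53^2·(≡1) mod 53; (1|53)=+1, (1|53)=+1; (−1)^{4·2·26}·(+1)^2·(+1)^4 = +1.
v=2: v_2(a)=-2, v_2(b)=6; units ≡ 1, 3 (mod 8); ε·ε+αω+βω = 0·1+-2·1+6·0 ≡ 0  ⇒  (a,b)_2 = +1.
v=13: a=13^-2·(≡4), b=13^1·(≡6) mod 13; (4|13)=+1, (6|13)=-1; (−1)^{-2·1·6}·(+1)^1·(-1)^-2 = +1.
(17, 43355 / ℚ) ramifies at {5, 17, 23, 29}: a division algebra.

[5, 17, 23, 29]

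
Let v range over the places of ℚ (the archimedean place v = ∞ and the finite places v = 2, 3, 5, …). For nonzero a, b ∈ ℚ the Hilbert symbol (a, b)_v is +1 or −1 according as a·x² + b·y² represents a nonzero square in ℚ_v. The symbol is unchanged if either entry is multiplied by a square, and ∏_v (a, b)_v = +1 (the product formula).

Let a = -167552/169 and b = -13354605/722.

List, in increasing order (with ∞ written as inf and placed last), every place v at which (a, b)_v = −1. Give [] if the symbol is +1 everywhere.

[2, 5, 17, inf]

Mod squares: a ≡ -2618, b ≡ -5610. Check v ∈ {∞, 2, 3, 5, 7, 11, 13, 17, 19, 23}.
v=17: a=17^1·(≡13), b=17^1·(≡7) mod 17; (13|17)=+1, (7|17)=-1; (−1)^{1·1·8}·(+1)^1·(-1)^1 = -1.
v=5: a=5^0·(≡2), b=5^1·(≡2) mod 5; (2|5)=-1, (2|5)=-1; (−1)^{0·1·2}·(-1)^1·(-1)^0 = -1.
v=∞: -2618 < 0 and -5610 < 0  ⇒  (a,b)_∞ = -1.
v=11: a=11^1·(≡9), b=11^1·(≡10) mod 11; (9|11)=+1, (10|11)=-1; (−1)^{1·1·5}·(+1)^1·(-1)^1 = +1.
v=23: a=23^0·(≡9), b=23^2·(≡1) mod 23; (9|23)=+1, (1|23)=+1; (−1)^{0·2·11}·(+1)^2·(+1)^0 = +1.
v=19: a=19^0·(≡5), b=19^-2·(≡10) mod 19; (5|19)=+1, (10|19)=-1; (−1)^{0·-2·9}·(+1)^-2·(-1)^0 = +1.
v=7: a=7^1·(≡4), b=7^0·(≡2) mod 7; (4|7)=+1, (2|7)=+1; (−1)^{1·0·3}·(+1)^0·(+1)^1 = +1.
v=2: v_2(a)=7, v_2(b)=-1; units ≡ 3, 3 (mod 8); ε·ε+αω+βω = 1·1+7·1+-1·1 ≡ 1  ⇒  (a,b)_2 = -1.
v=3: a=3^0·(≡1), b=3^3·(≡2) mod 3; (1|3)=+1, (2|3)=-1; (−1)^{0·3·1}·(+1)^3·(-1)^0 = +1.
v=13: a=13^-2·(≡5), b=13^0·(≡5) mod 13; (5|13)=-1, (5|13)=-1; (−1)^{-2·0·6}·(-1)^0·(-1)^-2 = +1.
|Ram(-2618, -5610)| = 4, even; anisotropic at {2, 5, 17, ∞}.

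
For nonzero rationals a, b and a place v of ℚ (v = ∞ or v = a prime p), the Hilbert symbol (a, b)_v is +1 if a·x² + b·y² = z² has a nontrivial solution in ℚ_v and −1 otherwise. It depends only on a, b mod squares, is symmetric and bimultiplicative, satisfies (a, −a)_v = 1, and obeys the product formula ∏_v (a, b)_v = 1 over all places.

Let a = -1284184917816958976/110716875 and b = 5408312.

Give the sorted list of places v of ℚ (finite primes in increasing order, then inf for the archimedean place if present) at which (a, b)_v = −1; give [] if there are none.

(a, b) ≡ (-42, 1352078) mod (ℚ^×)²; places V = {2, 3, 5, 7, 13, 17, 19, 23, ∞}.
(a,b)_7: α=5, u≡2; β=1, v≡5 (mod 7); (2|7)=+1, (5|7)=-1; sign (−1)^1·+1^1·-1^5 = +1.
(a,b)_2: α=13, β=3; u≡3, v≡7 (mod 8); ε(u)ε(v)=1·1, αω(v)=13·0, βω(u)=3·1; sum ≡ 0  ⇒  +1.
(a,b)_13: α=2, u≡3; β=1, v≡11 (mod 13); (3|13)=+1, (11|13)=-1; sign (−1)^0·+1^1·-1^2 = +1.
(a,b)_∞: sgn(-42)=−, sgn(1352078)=+, so +1.
(a,b)_23: α=2, u≡2; β=1, v≡15 (mod 23); (2|23)=+1, (15|23)=-1; sign (−1)^0·+1^1·-1^2 = +1.
(a,b)_19: α=2, u≡13; β=1, v≡9 (mod 19); (13|19)=-1, (9|19)=+1; sign (−1)^0·-1^1·+1^2 = -1.
(a,b)_3: α=-11, u≡1; β=0, v≡2 (mod 3); (1|3)=+1, (2|3)=-1; sign (−1)^0·+1^0·-1^-11 = -1.
(a,b)_17: α=2, u≡16; β=1, v≡15 (mod 17); (16|17)=+1, (15|17)=+1; sign (−1)^0·+1^1·+1^2 = +1.
(a,b)_5: α=-4, u≡2; β=0, v≡2 (mod 5); (2|5)=-1, (2|5)=-1; sign (−1)^0·-1^0·-1^-4 = +1.
(-42, 1352078 / ℚ) ramifies at {3, 19}: a division algebra.

[3, 19]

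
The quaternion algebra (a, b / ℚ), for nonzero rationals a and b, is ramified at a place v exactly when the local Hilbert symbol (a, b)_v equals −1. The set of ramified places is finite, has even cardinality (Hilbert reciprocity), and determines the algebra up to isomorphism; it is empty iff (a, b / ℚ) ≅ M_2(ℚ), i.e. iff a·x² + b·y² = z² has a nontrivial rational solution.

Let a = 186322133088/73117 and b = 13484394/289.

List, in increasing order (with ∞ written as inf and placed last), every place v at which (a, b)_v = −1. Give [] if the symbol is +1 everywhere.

[2, 11]

Mod squares: a ≡ 309166, b ≡ 166474. Check v ∈ {∞, 2, 3, 7, 11, 13, 17, 23, 47}.
v=2: v_2(a)=5, v_2(b)=1; units ≡ 7, 5 (mod 8); ε·ε+αω+βω = 1·0+5·1+1·0 ≡ 1  ⇒  (a,b)_2 = -1.
v=47: a=47^1·(≡11), b=47^1·(≡2) mod 47; (11|47)=-1, (2|47)=+1; (−1)^{1·1·23}·(-1)^1·(+1)^1 = +1.
v=23: a=23^-1·(≡10), b=23^1·(≡13) mod 23; (10|23)=-1, (13|23)=+1; (−1)^{-1·1·11}·(-1)^1·(+1)^-1 = +1.
v=13: a=13^1·(≡5), b=13^0·(≡9) mod 13; (5|13)=-1, (9|13)=+1; (−1)^{1·0·6}·(-1)^0·(+1)^1 = +1.
v=7: a=7^6·(≡2), b=7^1·(≡6) mod 7; (2|7)=+1, (6|7)=-1; (−1)^{6·1·3}·(+1)^1·(-1)^6 = +1.
v=∞: 309166 > 0 and 166474 > 0  ⇒  (a,b)_∞ = +1.
v=11: a=11^-1·(≡1), b=11^1·(≡1) mod 11; (1|11)=+1, (1|11)=+1; (−1)^{-1·1·5}·(+1)^1·(+1)^-1 = -1.
v=17: a=17^-2·(≡2), b=17^-2·(≡11) mod 17; (2|17)=+1, (11|17)=-1; (−1)^{-2·-2·8}·(+1)^-2·(-1)^-2 = +1.
v=3: a=3^4·(≡1), b=3^4·(≡1) mod 3; (1|3)=+1, (1|3)=+1; (−1)^{4·4·1}·(+1)^4·(+1)^4 = +1.
Ram(309166, 166474) = {2, 11}; no ℚ_2-point on the conic.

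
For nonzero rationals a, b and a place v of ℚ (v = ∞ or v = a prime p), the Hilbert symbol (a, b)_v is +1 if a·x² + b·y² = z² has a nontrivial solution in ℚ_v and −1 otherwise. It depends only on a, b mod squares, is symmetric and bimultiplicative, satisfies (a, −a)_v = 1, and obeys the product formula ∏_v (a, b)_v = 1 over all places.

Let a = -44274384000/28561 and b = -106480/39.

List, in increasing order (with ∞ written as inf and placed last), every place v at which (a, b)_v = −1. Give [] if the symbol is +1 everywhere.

[2, 3, 5, 11, 13, inf]

(a, b) ≡ (-210, -2145) mod (ℚ^×)²; places V = {2, 3, 5, 7, 11, 13, ∞}.
(a,b)_5: α=3, u≡3; β=1, v≡1 (mod 5); (3|5)=-1, (1|5)=+1; sign (−1)^0·-1^1·+1^3 = -1.
(a,b)_13: α=-4, u≡11; β=-1, v≡1 (mod 13); (11|13)=-1, (1|13)=+1; sign (−1)^0·-1^-1·+1^-4 = -1.
(a,b)_3: α=3, u≡2; β=-1, v≡2 (mod 3); (2|3)=-1, (2|3)=-1; sign (−1)^1·-1^-1·-1^3 = -1.
(a,b)_2: α=7, β=4; u≡7, v≡7 (mod 8); ε(u)ε(v)=1·1, αω(v)=7·0, βω(u)=4·0; sum ≡ 1  ⇒  -1.
(a,b)_11: α=4, u≡2; β=3, v≡5 (mod 11); (2|11)=-1, (5|11)=+1; sign (−1)^0·-1^3·+1^4 = -1.
(a,b)_∞: sgn(-210)=−, sgn(-2145)=−, so -1.
(a,b)_7: α=1, u≡6; β=0, v≡1 (mod 7); (6|7)=-1, (1|7)=+1; sign (−1)^0·-1^0·+1^1 = +1.
Ram(-210, -2145) = {2, 3, 5, 11, 13, ∞}; no ℚ_2-point on the conic.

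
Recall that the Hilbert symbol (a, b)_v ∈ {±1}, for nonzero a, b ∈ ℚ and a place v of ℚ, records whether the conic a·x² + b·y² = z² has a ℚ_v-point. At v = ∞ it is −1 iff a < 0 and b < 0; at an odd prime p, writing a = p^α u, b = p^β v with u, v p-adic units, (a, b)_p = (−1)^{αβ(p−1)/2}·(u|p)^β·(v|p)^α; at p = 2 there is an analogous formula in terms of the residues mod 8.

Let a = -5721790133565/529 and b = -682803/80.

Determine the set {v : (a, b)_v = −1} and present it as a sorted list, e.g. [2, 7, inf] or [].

(a, b) ≡ (-165, -3135) mod (ℚ^×)²; places V = {2, 3, 5, 11, 19, 23, ∞}.
(a,b)_11: α=5, u≡7; β=3, v≡5 (mod 11); (7|11)=-1, (5|11)=+1; sign (−1)^1·-1^3·+1^5 = +1.
(a,b)_23: α=-2, u≡22; β=0, v≡4 (mod 23); (22|23)=-1, (4|23)=+1; sign (−1)^0·-1^0·+1^-2 = +1.
(a,b)_2: α=0, β=-4; u≡3, v≡1 (mod 8); ε(u)ε(v)=1·0, αω(v)=0·0, βω(u)=-4·1; sum ≡ 0  ⇒  +1.
(a,b)_19: α=2, u≡1; β=1, v≡17 (mod 19); (1|19)=+1, (17|19)=+1; sign (−1)^0·+1^1·+1^2 = +1.
(a,b)_∞: sgn(-165)=−, sgn(-3135)=−, so -1.
(a,b)_3: α=9, u≡2; β=3, v≡2 (mod 3); (2|3)=-1, (2|3)=-1; sign (−1)^1·-1^3·-1^9 = -1.
(a,b)_5: α=1, u≡3; β=-1, v≡2 (mod 5); (3|5)=-1, (2|5)=-1; sign (−1)^0·-1^-1·-1^1 = +1.
(-165, -3135 / ℚ) ramifies at {3, ∞}: a division algebra.

[3, inf]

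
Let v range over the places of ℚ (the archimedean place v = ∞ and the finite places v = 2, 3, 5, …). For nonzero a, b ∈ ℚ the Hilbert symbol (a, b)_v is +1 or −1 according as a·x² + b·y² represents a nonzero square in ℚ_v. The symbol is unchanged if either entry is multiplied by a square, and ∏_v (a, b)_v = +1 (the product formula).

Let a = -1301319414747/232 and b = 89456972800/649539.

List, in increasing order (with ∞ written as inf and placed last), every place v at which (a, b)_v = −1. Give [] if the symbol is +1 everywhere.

Mod squares: a ≡ -785726, b ≡ 227447. Check v ∈ {∞, 2, 3, 5, 11, 13, 19, 23, 29, 31}.
v=13: a=13^0·(≡7), b=13^2·(≡3) mod 13; (7|13)=-1, (3|13)=+1; (−1)^{0·2·6}·(-1)^2·(+1)^0 = +1.
v=19: a=19^1·(≡6), b=19^0·(≡5) mod 19; (6|19)=+1, (5|19)=+1; (−1)^{1·0·9}·(+1)^0·(+1)^1 = +1.
v=5: a=5^0·(≡4), b=5^2·(≡3) mod 5; (4|5)=+1, (3|5)=-1; (−1)^{0·2·2}·(+1)^2·(-1)^0 = +1.
v=∞: -785726 < 0 and 227447 > 0  ⇒  (a,b)_∞ = +1.
v=23: a=23^1·(≡6), b=23^1·(≡19) mod 23; (6|23)=+1, (19|23)=-1; (−1)^{1·1·11}·(+1)^1·(-1)^1 = +1.
v=11: a=11^4·(≡3), b=11^-1·(≡8) mod 11; (3|11)=+1, (8|11)=-1; (−1)^{4·-1·5}·(+1)^-1·(-1)^4 = +1.
v=3: a=3^8·(≡1), b=3^-10·(≡2) mod 3; (1|3)=+1, (2|3)=-1; (−1)^{8·-10·1}·(+1)^-10·(-1)^8 = +1.
v=31: a=31^1·(≡26), b=31^1·(≡26) mod 31; (26|31)=-1, (26|31)=-1; (−1)^{1·1·15}·(-1)^1·(-1)^1 = -1.
v=29: a=29^-1·(≡14), b=29^1·(≡24) mod 29; (14|29)=-1, (24|29)=+1; (−1)^{-1·1·14}·(-1)^1·(+1)^-1 = -1.
v=2: v_2(a)=-3, v_2(b)=10; units ≡ 1, 7 (mod 8); ε·ε+αω+βω = 0·1+-3·0+10·0 ≡ 0  ⇒  (a,b)_2 = +1.
Ram(-785726, 227447) = {29, 31}; no ℚ_29-point on the conic.

[29, 31]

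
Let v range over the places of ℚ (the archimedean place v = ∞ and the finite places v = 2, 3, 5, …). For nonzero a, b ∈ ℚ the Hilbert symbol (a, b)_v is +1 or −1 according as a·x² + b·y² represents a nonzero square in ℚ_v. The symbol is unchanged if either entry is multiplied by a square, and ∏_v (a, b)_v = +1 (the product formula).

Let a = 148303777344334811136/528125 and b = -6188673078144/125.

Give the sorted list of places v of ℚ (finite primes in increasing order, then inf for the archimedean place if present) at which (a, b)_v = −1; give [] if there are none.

(a, b) ≡ (1757545, -230) mod (ℚ^×)²; places V = {2, 3, 5, 7, 13, 17, 23, 29, 31, ∞}.
(a,b)_7: α=2, u≡6; β=0, v≡4 (mod 7); (6|7)=-1, (4|7)=+1; sign (−1)^0·-1^0·+1^2 = +1.
(a,b)_∞: sgn(1757545)=+, sgn(-230)=−, so +1.
(a,b)_29: α=3, u≡28; β=2, v≡2 (mod 29); (28|29)=+1, (2|29)=-1; sign (−1)^0·+1^2·-1^3 = -1.
(a,b)_17: α=3, u≡1; β=2, v≡16 (mod 17); (1|17)=+1, (16|17)=+1; sign (−1)^0·+1^2·+1^3 = +1.
(a,b)_2: α=12, β=7; u≡1, v≡5 (mod 8); ε(u)ε(v)=0·0, αω(v)=12·1, βω(u)=7·0; sum ≡ 0  ⇒  +1.
(a,b)_23: α=1, u≡1; β=1, v≡8 (mod 23); (1|23)=+1, (8|23)=+1; sign (−1)^1·+1^1·+1^1 = -1.
(a,b)_13: α=-2, u≡3; β=0, v≡10 (mod 13); (3|13)=+1, (10|13)=+1; sign (−1)^0·+1^0·+1^-2 = +1.
(a,b)_5: α=-5, u≡4; β=-3, v≡1 (mod 5); (4|5)=+1, (1|5)=+1; sign (−1)^0·+1^-3·+1^-5 = +1.
(a,b)_3: α=2, u≡1; β=2, v≡1 (mod 3); (1|3)=+1, (1|3)=+1; sign (−1)^0·+1^2·+1^2 = +1.
(a,b)_31: α=3, u≡21; β=2, v≡19 (mod 31); (21|31)=-1, (19|31)=+1; sign (−1)^0·-1^2·+1^3 = +1.
(1757545, -230 / ℚ) ramifies at {23, 29}: a division algebra.

[23, 29]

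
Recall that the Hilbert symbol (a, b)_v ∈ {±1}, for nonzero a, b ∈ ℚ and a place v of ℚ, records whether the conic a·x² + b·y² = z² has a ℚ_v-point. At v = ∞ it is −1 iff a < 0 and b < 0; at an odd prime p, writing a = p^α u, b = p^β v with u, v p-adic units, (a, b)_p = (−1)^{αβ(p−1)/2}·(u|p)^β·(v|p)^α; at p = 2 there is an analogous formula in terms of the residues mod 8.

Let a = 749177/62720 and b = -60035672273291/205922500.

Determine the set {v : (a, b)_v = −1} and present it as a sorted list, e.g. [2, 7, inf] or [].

[11, 13]

(a, b) ≡ (22165, -11) mod (ℚ^×)²; places V = {2, 5, 7, 11, 13, 17, 31, 41, ∞}.
(a,b)_5: α=-1, u≡3; β=-4, v≡4 (mod 5); (3|5)=-1, (4|5)=+1; sign (−1)^0·-1^-4·+1^-1 = +1.
(a,b)_7: α=-2, u≡5; β=-2, v≡6 (mod 7); (5|7)=-1, (6|7)=-1; sign (−1)^0·-1^-2·-1^-2 = +1.
(a,b)_∞: sgn(22165)=+, sgn(-11)=−, so +1.
(a,b)_41: α=0, u≡18; β=-2, v≡28 (mod 41); (18|41)=+1, (28|41)=-1; sign (−1)^0·+1^-2·-1^0 = +1.
(a,b)_2: α=-8, β=-2; u≡5, v≡5 (mod 8); ε(u)ε(v)=0·0, αω(v)=-8·1, βω(u)=-2·1; sum ≡ 0  ⇒  +1.
(a,b)_11: α=1, u≡8; β=3, v≡2 (mod 11); (8|11)=-1, (2|11)=-1; sign (−1)^1·-1^3·-1^1 = -1.
(a,b)_31: α=1, u≡7; β=4, v≡7 (mod 31); (7|31)=+1, (7|31)=+1; sign (−1)^0·+1^4·+1^1 = +1.
(a,b)_17: α=0, u≡3; β=2, v≡12 (mod 17); (3|17)=-1, (12|17)=-1; sign (−1)^0·-1^2·-1^0 = +1.
(a,b)_13: α=3, u≡2; β=2, v≡6 (mod 13); (2|13)=-1, (6|13)=-1; sign (−1)^0·-1^2·-1^3 = -1.
(22165, -11 / ℚ) ramifies at {11, 13}: a division algebra.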